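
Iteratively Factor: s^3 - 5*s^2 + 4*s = (s - 4)*(s^2 - s) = (s - 4)*(s - 1)*(s)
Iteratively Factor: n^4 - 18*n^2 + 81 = (n - 3)*(n^3 + 3*n^2 - 9*n - 27) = (n - 3)*(n + 3)*(n^2 - 9) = (n - 3)^2*(n + 3)*(n + 3)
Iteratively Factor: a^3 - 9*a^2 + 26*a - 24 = (a - 3)*(a^2 - 6*a + 8) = (a - 4)*(a - 3)*(a - 2)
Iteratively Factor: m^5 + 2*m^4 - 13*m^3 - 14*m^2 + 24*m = (m - 3)*(m^4 + 5*m^3 + 2*m^2 - 8*m) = (m - 3)*(m - 1)*(m^3 + 6*m^2 + 8*m) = (m - 3)*(m - 1)*(m + 4)*(m^2 + 2*m) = (m - 3)*(m - 1)*(m + 2)*(m + 4)*(m)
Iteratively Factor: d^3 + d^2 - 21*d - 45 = (d - 5)*(d^2 + 6*d + 9) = (d - 5)*(d + 3)*(d + 3)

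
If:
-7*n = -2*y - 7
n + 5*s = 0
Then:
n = 2*y/7 + 1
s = -2*y/35 - 1/5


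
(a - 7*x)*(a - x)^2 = a^3 - 9*a^2*x + 15*a*x^2 - 7*x^3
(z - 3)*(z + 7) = z^2 + 4*z - 21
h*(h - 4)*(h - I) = h^3 - 4*h^2 - I*h^2 + 4*I*h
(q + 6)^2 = q^2 + 12*q + 36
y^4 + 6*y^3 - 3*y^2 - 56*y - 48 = (y - 3)*(y + 1)*(y + 4)^2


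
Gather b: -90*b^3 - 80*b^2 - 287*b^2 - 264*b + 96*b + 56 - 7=-90*b^3 - 367*b^2 - 168*b + 49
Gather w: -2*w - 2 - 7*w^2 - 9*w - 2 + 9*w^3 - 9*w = 9*w^3 - 7*w^2 - 20*w - 4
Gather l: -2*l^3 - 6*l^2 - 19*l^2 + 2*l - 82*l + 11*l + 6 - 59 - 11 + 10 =-2*l^3 - 25*l^2 - 69*l - 54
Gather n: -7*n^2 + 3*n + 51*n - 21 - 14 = -7*n^2 + 54*n - 35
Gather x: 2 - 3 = -1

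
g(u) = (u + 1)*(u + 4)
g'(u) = 2*u + 5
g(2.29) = 20.69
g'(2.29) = 9.58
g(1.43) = 13.19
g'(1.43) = 7.86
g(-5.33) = 5.76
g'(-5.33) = -5.66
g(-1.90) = -1.89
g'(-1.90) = 1.20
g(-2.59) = -2.24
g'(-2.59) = -0.18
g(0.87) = 9.11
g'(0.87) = 6.74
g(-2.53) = -2.25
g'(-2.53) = -0.06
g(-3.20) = -1.76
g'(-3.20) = -1.40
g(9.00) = 130.00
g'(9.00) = 23.00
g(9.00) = 130.00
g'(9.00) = 23.00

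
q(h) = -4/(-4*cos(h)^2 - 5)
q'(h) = 32*sin(h)*cos(h)/(-4*cos(h)^2 - 5)^2 = 32*sin(h)*cos(h)/(4*cos(h)^2 + 5)^2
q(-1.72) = 0.79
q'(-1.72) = 0.18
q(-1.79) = 0.77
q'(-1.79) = 0.25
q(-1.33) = 0.77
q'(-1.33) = -0.27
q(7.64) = 0.77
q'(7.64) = 0.25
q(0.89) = 0.61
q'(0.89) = 0.36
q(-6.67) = 0.47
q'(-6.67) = -0.16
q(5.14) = 0.70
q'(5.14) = -0.37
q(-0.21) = 0.45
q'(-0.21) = -0.08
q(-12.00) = 0.51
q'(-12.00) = 0.24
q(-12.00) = 0.51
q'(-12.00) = 0.24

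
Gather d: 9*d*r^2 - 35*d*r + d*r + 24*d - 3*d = d*(9*r^2 - 34*r + 21)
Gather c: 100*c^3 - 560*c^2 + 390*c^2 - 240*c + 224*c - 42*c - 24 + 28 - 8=100*c^3 - 170*c^2 - 58*c - 4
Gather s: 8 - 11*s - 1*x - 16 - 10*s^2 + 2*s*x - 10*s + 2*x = -10*s^2 + s*(2*x - 21) + x - 8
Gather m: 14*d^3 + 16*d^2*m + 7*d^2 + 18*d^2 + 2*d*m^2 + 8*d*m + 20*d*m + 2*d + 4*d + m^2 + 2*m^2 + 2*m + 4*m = 14*d^3 + 25*d^2 + 6*d + m^2*(2*d + 3) + m*(16*d^2 + 28*d + 6)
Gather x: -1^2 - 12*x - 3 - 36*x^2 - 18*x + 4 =-36*x^2 - 30*x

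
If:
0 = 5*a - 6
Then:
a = 6/5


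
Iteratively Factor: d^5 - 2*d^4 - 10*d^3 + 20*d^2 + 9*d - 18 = (d + 1)*(d^4 - 3*d^3 - 7*d^2 + 27*d - 18) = (d + 1)*(d + 3)*(d^3 - 6*d^2 + 11*d - 6) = (d - 1)*(d + 1)*(d + 3)*(d^2 - 5*d + 6) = (d - 2)*(d - 1)*(d + 1)*(d + 3)*(d - 3)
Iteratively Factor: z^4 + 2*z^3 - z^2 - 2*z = (z - 1)*(z^3 + 3*z^2 + 2*z) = (z - 1)*(z + 1)*(z^2 + 2*z) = (z - 1)*(z + 1)*(z + 2)*(z)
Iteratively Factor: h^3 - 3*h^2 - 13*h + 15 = (h + 3)*(h^2 - 6*h + 5) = (h - 5)*(h + 3)*(h - 1)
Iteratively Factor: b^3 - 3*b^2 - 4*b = (b)*(b^2 - 3*b - 4) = b*(b + 1)*(b - 4)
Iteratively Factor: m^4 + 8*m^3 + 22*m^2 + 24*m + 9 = (m + 3)*(m^3 + 5*m^2 + 7*m + 3) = (m + 1)*(m + 3)*(m^2 + 4*m + 3) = (m + 1)^2*(m + 3)*(m + 3)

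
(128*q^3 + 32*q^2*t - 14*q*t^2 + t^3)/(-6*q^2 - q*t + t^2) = (-64*q^2 + 16*q*t - t^2)/(3*q - t)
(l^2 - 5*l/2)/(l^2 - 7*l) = (l - 5/2)/(l - 7)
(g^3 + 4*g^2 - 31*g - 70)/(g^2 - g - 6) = (g^2 + 2*g - 35)/(g - 3)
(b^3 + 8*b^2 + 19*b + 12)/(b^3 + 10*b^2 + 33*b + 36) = (b + 1)/(b + 3)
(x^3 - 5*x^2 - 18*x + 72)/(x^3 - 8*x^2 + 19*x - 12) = (x^2 - 2*x - 24)/(x^2 - 5*x + 4)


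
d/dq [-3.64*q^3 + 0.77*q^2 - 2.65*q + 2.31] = -10.92*q^2 + 1.54*q - 2.65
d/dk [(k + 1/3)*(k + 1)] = 2*k + 4/3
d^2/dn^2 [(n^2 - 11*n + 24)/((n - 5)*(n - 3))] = -6/(n^3 - 15*n^2 + 75*n - 125)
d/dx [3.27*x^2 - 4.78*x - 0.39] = 6.54*x - 4.78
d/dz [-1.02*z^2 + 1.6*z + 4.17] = 1.6 - 2.04*z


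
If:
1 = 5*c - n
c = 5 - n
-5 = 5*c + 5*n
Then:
No Solution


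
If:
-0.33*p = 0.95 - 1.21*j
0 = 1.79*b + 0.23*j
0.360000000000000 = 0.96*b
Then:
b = 0.38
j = -2.92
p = -13.58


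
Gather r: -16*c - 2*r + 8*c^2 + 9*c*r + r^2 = 8*c^2 - 16*c + r^2 + r*(9*c - 2)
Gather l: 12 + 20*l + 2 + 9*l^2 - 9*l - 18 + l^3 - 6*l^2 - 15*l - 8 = l^3 + 3*l^2 - 4*l - 12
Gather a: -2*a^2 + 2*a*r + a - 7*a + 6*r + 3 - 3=-2*a^2 + a*(2*r - 6) + 6*r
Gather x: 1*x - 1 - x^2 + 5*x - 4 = -x^2 + 6*x - 5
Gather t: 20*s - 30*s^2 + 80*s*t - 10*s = -30*s^2 + 80*s*t + 10*s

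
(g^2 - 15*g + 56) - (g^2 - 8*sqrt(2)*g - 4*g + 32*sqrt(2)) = -11*g + 8*sqrt(2)*g - 32*sqrt(2) + 56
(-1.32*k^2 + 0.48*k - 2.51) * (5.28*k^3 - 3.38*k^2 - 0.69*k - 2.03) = -6.9696*k^5 + 6.996*k^4 - 13.9644*k^3 + 10.8322*k^2 + 0.7575*k + 5.0953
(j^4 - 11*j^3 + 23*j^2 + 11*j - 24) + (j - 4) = j^4 - 11*j^3 + 23*j^2 + 12*j - 28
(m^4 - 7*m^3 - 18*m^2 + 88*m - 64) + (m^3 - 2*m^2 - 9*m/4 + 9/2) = m^4 - 6*m^3 - 20*m^2 + 343*m/4 - 119/2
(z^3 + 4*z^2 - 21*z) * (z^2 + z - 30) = z^5 + 5*z^4 - 47*z^3 - 141*z^2 + 630*z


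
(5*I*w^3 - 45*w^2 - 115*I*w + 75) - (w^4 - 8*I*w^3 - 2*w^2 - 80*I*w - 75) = -w^4 + 13*I*w^3 - 43*w^2 - 35*I*w + 150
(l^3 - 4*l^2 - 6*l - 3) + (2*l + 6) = l^3 - 4*l^2 - 4*l + 3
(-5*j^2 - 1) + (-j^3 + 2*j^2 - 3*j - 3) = -j^3 - 3*j^2 - 3*j - 4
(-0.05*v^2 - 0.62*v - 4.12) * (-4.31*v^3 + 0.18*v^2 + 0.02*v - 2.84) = 0.2155*v^5 + 2.6632*v^4 + 17.6446*v^3 - 0.612*v^2 + 1.6784*v + 11.7008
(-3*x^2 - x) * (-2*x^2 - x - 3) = 6*x^4 + 5*x^3 + 10*x^2 + 3*x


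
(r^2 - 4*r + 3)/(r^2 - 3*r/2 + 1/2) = 2*(r - 3)/(2*r - 1)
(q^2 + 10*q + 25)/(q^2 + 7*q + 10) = (q + 5)/(q + 2)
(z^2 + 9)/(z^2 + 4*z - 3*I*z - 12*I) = (z + 3*I)/(z + 4)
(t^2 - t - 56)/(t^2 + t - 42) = (t - 8)/(t - 6)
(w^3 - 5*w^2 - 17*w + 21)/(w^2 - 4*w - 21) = w - 1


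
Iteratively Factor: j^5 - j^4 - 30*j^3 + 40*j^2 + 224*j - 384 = (j - 4)*(j^4 + 3*j^3 - 18*j^2 - 32*j + 96) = (j - 4)*(j + 4)*(j^3 - j^2 - 14*j + 24) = (j - 4)*(j - 3)*(j + 4)*(j^2 + 2*j - 8) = (j - 4)*(j - 3)*(j - 2)*(j + 4)*(j + 4)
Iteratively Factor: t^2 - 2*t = (t)*(t - 2)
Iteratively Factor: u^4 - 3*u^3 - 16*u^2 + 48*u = (u + 4)*(u^3 - 7*u^2 + 12*u) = u*(u + 4)*(u^2 - 7*u + 12) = u*(u - 3)*(u + 4)*(u - 4)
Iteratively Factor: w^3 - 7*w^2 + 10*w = (w - 5)*(w^2 - 2*w) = (w - 5)*(w - 2)*(w)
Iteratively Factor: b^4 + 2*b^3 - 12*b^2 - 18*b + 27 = (b + 3)*(b^3 - b^2 - 9*b + 9) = (b + 3)^2*(b^2 - 4*b + 3) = (b - 3)*(b + 3)^2*(b - 1)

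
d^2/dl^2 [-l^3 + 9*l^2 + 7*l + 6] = 18 - 6*l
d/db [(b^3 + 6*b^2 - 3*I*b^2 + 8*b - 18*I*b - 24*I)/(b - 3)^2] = (b^3 - 9*b^2 + b*(-44 + 36*I) - 24 + 102*I)/(b^3 - 9*b^2 + 27*b - 27)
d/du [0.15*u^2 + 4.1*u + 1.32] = 0.3*u + 4.1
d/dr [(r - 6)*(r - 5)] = 2*r - 11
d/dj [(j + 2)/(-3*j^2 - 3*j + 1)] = (3*j^2 + 12*j + 7)/(9*j^4 + 18*j^3 + 3*j^2 - 6*j + 1)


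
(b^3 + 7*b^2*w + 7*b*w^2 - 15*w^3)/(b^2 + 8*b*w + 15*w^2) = b - w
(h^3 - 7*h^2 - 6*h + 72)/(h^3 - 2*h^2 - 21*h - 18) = (h - 4)/(h + 1)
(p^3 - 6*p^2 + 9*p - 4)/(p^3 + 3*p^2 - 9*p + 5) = (p - 4)/(p + 5)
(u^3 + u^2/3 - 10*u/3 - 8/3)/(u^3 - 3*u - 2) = (u + 4/3)/(u + 1)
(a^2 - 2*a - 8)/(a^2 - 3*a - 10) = (a - 4)/(a - 5)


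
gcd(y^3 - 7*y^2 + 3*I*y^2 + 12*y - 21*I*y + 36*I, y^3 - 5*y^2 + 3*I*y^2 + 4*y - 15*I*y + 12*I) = y^2 + y*(-4 + 3*I) - 12*I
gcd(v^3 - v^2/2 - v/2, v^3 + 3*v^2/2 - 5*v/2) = v^2 - v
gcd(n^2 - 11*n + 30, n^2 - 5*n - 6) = n - 6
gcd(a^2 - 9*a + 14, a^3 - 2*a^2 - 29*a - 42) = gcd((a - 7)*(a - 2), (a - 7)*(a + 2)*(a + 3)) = a - 7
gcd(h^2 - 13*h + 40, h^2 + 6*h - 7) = 1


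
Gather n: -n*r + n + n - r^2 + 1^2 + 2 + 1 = n*(2 - r) - r^2 + 4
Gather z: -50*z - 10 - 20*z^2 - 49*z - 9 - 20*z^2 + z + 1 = -40*z^2 - 98*z - 18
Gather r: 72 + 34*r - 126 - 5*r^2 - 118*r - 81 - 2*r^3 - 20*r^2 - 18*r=-2*r^3 - 25*r^2 - 102*r - 135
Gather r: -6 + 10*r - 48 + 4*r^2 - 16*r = 4*r^2 - 6*r - 54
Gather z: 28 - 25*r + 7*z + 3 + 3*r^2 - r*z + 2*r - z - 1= 3*r^2 - 23*r + z*(6 - r) + 30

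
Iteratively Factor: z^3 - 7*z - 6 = (z + 2)*(z^2 - 2*z - 3) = (z - 3)*(z + 2)*(z + 1)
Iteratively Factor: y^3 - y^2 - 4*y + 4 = (y - 2)*(y^2 + y - 2) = (y - 2)*(y - 1)*(y + 2)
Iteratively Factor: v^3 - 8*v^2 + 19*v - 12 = (v - 4)*(v^2 - 4*v + 3) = (v - 4)*(v - 1)*(v - 3)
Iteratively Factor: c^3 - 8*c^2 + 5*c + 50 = (c + 2)*(c^2 - 10*c + 25) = (c - 5)*(c + 2)*(c - 5)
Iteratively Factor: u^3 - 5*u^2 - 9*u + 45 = (u + 3)*(u^2 - 8*u + 15) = (u - 3)*(u + 3)*(u - 5)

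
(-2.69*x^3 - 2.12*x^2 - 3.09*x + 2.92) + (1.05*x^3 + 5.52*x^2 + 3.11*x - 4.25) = -1.64*x^3 + 3.4*x^2 + 0.02*x - 1.33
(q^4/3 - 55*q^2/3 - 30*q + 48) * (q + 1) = q^5/3 + q^4/3 - 55*q^3/3 - 145*q^2/3 + 18*q + 48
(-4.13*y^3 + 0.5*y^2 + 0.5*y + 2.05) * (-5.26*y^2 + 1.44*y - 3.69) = 21.7238*y^5 - 8.5772*y^4 + 13.3297*y^3 - 11.908*y^2 + 1.107*y - 7.5645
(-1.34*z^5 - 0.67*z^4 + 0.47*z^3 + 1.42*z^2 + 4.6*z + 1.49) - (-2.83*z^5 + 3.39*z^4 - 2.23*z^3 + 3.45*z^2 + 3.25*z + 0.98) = 1.49*z^5 - 4.06*z^4 + 2.7*z^3 - 2.03*z^2 + 1.35*z + 0.51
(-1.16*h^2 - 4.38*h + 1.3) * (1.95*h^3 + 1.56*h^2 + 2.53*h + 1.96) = -2.262*h^5 - 10.3506*h^4 - 7.2326*h^3 - 11.327*h^2 - 5.2958*h + 2.548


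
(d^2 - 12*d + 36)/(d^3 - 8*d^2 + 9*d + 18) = (d - 6)/(d^2 - 2*d - 3)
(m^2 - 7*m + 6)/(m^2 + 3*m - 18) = (m^2 - 7*m + 6)/(m^2 + 3*m - 18)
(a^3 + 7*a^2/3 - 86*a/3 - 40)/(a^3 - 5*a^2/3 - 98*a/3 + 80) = (3*a + 4)/(3*a - 8)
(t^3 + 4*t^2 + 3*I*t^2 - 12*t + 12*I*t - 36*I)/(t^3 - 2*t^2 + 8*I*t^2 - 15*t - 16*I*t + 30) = (t + 6)/(t + 5*I)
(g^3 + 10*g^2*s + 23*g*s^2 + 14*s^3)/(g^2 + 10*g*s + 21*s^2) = (g^2 + 3*g*s + 2*s^2)/(g + 3*s)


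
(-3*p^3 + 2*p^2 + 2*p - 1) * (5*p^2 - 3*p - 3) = -15*p^5 + 19*p^4 + 13*p^3 - 17*p^2 - 3*p + 3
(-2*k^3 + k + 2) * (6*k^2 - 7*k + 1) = -12*k^5 + 14*k^4 + 4*k^3 + 5*k^2 - 13*k + 2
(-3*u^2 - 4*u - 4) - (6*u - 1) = -3*u^2 - 10*u - 3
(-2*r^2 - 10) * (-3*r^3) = 6*r^5 + 30*r^3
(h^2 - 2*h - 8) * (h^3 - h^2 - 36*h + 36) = h^5 - 3*h^4 - 42*h^3 + 116*h^2 + 216*h - 288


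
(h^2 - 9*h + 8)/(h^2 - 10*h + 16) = (h - 1)/(h - 2)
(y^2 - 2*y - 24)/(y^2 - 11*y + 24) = (y^2 - 2*y - 24)/(y^2 - 11*y + 24)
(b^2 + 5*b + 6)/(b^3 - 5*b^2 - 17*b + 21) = (b + 2)/(b^2 - 8*b + 7)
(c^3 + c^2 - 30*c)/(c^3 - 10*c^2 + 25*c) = (c + 6)/(c - 5)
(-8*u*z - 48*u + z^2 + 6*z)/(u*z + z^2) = (-8*u*z - 48*u + z^2 + 6*z)/(z*(u + z))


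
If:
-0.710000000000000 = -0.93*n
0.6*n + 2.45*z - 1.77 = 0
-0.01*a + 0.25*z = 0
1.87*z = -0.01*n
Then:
No Solution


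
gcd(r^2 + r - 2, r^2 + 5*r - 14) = 1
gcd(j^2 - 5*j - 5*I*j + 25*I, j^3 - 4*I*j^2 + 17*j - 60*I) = j - 5*I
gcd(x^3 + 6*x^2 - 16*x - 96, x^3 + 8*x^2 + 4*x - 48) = x^2 + 10*x + 24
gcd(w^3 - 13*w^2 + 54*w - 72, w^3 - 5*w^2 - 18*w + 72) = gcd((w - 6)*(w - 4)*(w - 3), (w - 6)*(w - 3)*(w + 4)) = w^2 - 9*w + 18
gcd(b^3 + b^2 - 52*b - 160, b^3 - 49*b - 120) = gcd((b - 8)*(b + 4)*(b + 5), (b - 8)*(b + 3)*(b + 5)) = b^2 - 3*b - 40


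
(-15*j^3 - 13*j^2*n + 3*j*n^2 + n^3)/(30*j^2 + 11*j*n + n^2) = (-3*j^2 - 2*j*n + n^2)/(6*j + n)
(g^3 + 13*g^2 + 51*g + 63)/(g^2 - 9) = (g^2 + 10*g + 21)/(g - 3)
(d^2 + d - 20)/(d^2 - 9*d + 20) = (d + 5)/(d - 5)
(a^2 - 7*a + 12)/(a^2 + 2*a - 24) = (a - 3)/(a + 6)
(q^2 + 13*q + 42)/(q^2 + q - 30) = (q + 7)/(q - 5)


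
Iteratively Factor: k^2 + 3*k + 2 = (k + 2)*(k + 1)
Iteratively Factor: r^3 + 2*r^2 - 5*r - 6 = (r - 2)*(r^2 + 4*r + 3) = (r - 2)*(r + 3)*(r + 1)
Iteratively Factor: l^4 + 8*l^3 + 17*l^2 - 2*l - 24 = (l + 4)*(l^3 + 4*l^2 + l - 6) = (l - 1)*(l + 4)*(l^2 + 5*l + 6) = (l - 1)*(l + 3)*(l + 4)*(l + 2)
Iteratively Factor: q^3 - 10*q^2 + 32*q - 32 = (q - 2)*(q^2 - 8*q + 16) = (q - 4)*(q - 2)*(q - 4)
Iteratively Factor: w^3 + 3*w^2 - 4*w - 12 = (w - 2)*(w^2 + 5*w + 6) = (w - 2)*(w + 2)*(w + 3)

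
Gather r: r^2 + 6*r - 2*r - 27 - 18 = r^2 + 4*r - 45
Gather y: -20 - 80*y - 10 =-80*y - 30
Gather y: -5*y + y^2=y^2 - 5*y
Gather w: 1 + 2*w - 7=2*w - 6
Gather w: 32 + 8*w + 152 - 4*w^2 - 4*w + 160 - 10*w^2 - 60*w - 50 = -14*w^2 - 56*w + 294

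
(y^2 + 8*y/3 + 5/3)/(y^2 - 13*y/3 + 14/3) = (3*y^2 + 8*y + 5)/(3*y^2 - 13*y + 14)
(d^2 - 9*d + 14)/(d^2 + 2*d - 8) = (d - 7)/(d + 4)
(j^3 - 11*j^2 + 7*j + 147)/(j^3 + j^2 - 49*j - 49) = (j^2 - 4*j - 21)/(j^2 + 8*j + 7)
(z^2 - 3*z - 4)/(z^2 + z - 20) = (z + 1)/(z + 5)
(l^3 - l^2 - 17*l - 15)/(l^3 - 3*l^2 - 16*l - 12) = (l^2 - 2*l - 15)/(l^2 - 4*l - 12)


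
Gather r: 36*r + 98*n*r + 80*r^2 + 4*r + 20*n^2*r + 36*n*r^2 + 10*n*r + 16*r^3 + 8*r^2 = 16*r^3 + r^2*(36*n + 88) + r*(20*n^2 + 108*n + 40)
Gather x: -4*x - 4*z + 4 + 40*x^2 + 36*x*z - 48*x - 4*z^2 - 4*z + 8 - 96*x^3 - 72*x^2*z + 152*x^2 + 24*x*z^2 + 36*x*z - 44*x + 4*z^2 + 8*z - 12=-96*x^3 + x^2*(192 - 72*z) + x*(24*z^2 + 72*z - 96)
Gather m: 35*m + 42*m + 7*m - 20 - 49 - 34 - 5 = 84*m - 108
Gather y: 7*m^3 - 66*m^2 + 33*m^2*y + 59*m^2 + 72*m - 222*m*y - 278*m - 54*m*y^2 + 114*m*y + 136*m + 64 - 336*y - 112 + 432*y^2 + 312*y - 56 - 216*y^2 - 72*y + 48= 7*m^3 - 7*m^2 - 70*m + y^2*(216 - 54*m) + y*(33*m^2 - 108*m - 96) - 56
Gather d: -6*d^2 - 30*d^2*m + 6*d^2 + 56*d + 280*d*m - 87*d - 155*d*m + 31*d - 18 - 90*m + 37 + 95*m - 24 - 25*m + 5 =-30*d^2*m + 125*d*m - 20*m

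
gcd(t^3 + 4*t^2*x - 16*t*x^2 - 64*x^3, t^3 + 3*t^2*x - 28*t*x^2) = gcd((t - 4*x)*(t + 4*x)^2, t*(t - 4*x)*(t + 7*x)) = -t + 4*x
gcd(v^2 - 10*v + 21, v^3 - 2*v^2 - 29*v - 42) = v - 7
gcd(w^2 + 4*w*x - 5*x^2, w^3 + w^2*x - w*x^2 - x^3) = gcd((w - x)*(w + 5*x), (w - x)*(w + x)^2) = -w + x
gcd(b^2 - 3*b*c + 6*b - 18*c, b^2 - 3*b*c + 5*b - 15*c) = b - 3*c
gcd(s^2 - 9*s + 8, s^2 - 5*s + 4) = s - 1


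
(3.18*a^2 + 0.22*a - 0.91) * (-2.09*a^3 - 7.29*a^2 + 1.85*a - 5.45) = -6.6462*a^5 - 23.642*a^4 + 6.1811*a^3 - 10.2901*a^2 - 2.8825*a + 4.9595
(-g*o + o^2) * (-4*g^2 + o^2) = 4*g^3*o - 4*g^2*o^2 - g*o^3 + o^4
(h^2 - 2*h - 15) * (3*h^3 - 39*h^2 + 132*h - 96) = 3*h^5 - 45*h^4 + 165*h^3 + 225*h^2 - 1788*h + 1440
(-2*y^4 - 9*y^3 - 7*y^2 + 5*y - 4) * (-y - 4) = 2*y^5 + 17*y^4 + 43*y^3 + 23*y^2 - 16*y + 16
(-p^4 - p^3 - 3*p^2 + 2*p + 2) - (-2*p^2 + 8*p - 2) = -p^4 - p^3 - p^2 - 6*p + 4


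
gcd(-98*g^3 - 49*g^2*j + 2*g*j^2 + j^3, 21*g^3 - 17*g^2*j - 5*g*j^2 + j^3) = 7*g - j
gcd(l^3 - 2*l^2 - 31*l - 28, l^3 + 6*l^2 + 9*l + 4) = l^2 + 5*l + 4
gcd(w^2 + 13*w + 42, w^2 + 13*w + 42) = w^2 + 13*w + 42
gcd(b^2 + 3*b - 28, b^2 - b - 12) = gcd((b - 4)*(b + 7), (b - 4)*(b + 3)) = b - 4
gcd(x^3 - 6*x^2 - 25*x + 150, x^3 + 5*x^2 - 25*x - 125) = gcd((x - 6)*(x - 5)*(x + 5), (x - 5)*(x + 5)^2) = x^2 - 25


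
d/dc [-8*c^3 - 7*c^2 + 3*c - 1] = -24*c^2 - 14*c + 3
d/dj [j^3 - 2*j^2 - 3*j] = 3*j^2 - 4*j - 3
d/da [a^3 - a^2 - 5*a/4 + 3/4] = 3*a^2 - 2*a - 5/4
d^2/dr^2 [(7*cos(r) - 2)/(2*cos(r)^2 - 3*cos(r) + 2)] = (252*sin(r)^4*cos(r) + 10*sin(r)^4 - 124*sin(r)^2 - 43*cos(r) + 9*cos(3*r) - 14*cos(5*r) + 50)/(2*sin(r)^2 + 3*cos(r) - 4)^3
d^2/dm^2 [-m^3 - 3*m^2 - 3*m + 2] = -6*m - 6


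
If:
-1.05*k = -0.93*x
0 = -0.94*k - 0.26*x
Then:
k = 0.00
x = 0.00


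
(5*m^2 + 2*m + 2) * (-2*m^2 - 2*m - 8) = -10*m^4 - 14*m^3 - 48*m^2 - 20*m - 16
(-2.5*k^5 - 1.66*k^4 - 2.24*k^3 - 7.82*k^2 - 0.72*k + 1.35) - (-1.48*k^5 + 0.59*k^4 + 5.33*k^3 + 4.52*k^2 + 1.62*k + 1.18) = -1.02*k^5 - 2.25*k^4 - 7.57*k^3 - 12.34*k^2 - 2.34*k + 0.17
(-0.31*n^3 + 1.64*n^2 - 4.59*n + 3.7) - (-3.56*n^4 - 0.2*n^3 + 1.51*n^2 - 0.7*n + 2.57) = 3.56*n^4 - 0.11*n^3 + 0.13*n^2 - 3.89*n + 1.13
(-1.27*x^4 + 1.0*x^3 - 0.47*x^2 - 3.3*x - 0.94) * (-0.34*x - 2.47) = 0.4318*x^5 + 2.7969*x^4 - 2.3102*x^3 + 2.2829*x^2 + 8.4706*x + 2.3218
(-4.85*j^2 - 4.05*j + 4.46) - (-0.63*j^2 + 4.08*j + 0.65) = -4.22*j^2 - 8.13*j + 3.81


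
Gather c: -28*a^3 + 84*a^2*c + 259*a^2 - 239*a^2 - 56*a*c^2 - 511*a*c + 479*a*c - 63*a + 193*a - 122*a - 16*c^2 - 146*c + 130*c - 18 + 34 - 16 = -28*a^3 + 20*a^2 + 8*a + c^2*(-56*a - 16) + c*(84*a^2 - 32*a - 16)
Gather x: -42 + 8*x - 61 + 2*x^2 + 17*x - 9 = 2*x^2 + 25*x - 112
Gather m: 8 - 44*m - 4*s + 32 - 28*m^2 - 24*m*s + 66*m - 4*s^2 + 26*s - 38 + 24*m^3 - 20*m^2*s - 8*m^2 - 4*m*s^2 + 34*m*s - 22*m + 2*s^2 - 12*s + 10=24*m^3 + m^2*(-20*s - 36) + m*(-4*s^2 + 10*s) - 2*s^2 + 10*s + 12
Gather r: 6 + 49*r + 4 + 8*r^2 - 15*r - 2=8*r^2 + 34*r + 8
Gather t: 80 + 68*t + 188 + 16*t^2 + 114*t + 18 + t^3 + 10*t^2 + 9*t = t^3 + 26*t^2 + 191*t + 286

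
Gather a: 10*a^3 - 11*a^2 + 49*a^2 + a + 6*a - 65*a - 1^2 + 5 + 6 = 10*a^3 + 38*a^2 - 58*a + 10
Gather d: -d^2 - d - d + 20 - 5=-d^2 - 2*d + 15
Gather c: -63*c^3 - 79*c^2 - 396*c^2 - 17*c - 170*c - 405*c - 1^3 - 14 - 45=-63*c^3 - 475*c^2 - 592*c - 60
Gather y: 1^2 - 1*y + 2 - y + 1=4 - 2*y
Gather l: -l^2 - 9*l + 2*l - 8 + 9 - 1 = -l^2 - 7*l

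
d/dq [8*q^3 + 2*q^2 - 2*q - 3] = 24*q^2 + 4*q - 2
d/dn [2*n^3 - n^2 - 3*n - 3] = 6*n^2 - 2*n - 3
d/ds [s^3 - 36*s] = 3*s^2 - 36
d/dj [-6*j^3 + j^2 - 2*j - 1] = -18*j^2 + 2*j - 2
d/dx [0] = 0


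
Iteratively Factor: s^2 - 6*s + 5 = (s - 1)*(s - 5)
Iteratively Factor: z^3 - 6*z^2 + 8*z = (z - 4)*(z^2 - 2*z) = (z - 4)*(z - 2)*(z)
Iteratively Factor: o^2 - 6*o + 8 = (o - 4)*(o - 2)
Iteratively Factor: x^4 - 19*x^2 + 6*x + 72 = (x - 3)*(x^3 + 3*x^2 - 10*x - 24) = (x - 3)^2*(x^2 + 6*x + 8) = (x - 3)^2*(x + 4)*(x + 2)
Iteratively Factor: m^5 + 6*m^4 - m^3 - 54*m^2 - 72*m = (m)*(m^4 + 6*m^3 - m^2 - 54*m - 72) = m*(m + 4)*(m^3 + 2*m^2 - 9*m - 18) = m*(m - 3)*(m + 4)*(m^2 + 5*m + 6) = m*(m - 3)*(m + 3)*(m + 4)*(m + 2)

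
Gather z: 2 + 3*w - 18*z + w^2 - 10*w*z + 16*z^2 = w^2 + 3*w + 16*z^2 + z*(-10*w - 18) + 2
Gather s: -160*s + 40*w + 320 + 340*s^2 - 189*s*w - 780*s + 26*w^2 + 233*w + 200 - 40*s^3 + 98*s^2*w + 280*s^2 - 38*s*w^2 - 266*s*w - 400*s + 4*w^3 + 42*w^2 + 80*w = -40*s^3 + s^2*(98*w + 620) + s*(-38*w^2 - 455*w - 1340) + 4*w^3 + 68*w^2 + 353*w + 520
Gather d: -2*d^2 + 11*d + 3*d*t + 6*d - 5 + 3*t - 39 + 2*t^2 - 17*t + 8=-2*d^2 + d*(3*t + 17) + 2*t^2 - 14*t - 36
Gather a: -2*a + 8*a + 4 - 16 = 6*a - 12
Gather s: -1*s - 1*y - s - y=-2*s - 2*y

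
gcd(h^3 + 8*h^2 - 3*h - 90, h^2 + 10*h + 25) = h + 5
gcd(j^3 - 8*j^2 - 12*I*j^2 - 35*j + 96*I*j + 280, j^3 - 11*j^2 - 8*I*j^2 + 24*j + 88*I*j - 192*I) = j - 8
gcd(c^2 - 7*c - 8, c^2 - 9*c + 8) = c - 8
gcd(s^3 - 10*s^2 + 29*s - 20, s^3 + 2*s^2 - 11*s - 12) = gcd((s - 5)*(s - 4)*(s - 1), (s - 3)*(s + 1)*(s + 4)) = 1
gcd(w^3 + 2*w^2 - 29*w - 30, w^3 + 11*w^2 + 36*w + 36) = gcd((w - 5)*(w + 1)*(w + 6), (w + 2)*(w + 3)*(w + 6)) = w + 6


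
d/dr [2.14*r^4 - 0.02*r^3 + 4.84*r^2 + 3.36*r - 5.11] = 8.56*r^3 - 0.06*r^2 + 9.68*r + 3.36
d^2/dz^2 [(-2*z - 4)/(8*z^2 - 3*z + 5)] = 4*(-(z + 2)*(16*z - 3)^2 + (24*z + 13)*(8*z^2 - 3*z + 5))/(8*z^2 - 3*z + 5)^3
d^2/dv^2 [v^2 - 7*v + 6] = 2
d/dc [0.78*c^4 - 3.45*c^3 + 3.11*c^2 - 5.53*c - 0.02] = 3.12*c^3 - 10.35*c^2 + 6.22*c - 5.53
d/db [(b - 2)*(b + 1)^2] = 3*b^2 - 3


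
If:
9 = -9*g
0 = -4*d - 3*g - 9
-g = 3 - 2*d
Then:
No Solution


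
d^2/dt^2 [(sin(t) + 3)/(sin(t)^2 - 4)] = (-9*sin(t)^5 - 12*sin(t)^4 - 30*sin(t)^2 - 7*sin(t)/2 + 3*sin(3*t) + sin(5*t)/2 + 24)/((sin(t) - 2)^3*(sin(t) + 2)^3)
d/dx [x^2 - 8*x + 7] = 2*x - 8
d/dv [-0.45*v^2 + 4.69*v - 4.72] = 4.69 - 0.9*v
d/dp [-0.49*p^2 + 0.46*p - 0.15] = 0.46 - 0.98*p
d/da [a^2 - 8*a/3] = 2*a - 8/3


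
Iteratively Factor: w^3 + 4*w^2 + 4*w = (w)*(w^2 + 4*w + 4) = w*(w + 2)*(w + 2)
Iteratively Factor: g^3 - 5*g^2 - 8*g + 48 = (g - 4)*(g^2 - g - 12) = (g - 4)*(g + 3)*(g - 4)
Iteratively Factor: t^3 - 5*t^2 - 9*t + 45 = (t - 5)*(t^2 - 9) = (t - 5)*(t - 3)*(t + 3)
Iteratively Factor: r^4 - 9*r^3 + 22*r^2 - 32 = (r - 2)*(r^3 - 7*r^2 + 8*r + 16) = (r - 4)*(r - 2)*(r^2 - 3*r - 4) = (r - 4)*(r - 2)*(r + 1)*(r - 4)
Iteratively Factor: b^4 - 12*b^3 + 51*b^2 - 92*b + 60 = (b - 3)*(b^3 - 9*b^2 + 24*b - 20) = (b - 5)*(b - 3)*(b^2 - 4*b + 4) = (b - 5)*(b - 3)*(b - 2)*(b - 2)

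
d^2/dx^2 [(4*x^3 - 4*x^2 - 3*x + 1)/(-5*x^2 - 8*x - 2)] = 86*(-7*x^3 - 9*x^2 - 6*x - 2)/(125*x^6 + 600*x^5 + 1110*x^4 + 992*x^3 + 444*x^2 + 96*x + 8)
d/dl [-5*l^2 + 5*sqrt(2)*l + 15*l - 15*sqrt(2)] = -10*l + 5*sqrt(2) + 15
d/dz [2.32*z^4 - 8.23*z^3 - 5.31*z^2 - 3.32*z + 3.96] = 9.28*z^3 - 24.69*z^2 - 10.62*z - 3.32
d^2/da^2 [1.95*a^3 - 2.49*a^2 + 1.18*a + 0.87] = 11.7*a - 4.98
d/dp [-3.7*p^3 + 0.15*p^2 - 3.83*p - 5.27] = -11.1*p^2 + 0.3*p - 3.83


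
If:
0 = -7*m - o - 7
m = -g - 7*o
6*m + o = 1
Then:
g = -335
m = -8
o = 49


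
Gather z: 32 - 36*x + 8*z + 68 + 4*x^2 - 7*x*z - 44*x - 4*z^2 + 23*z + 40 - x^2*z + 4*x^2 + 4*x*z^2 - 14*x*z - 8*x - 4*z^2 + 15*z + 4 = 8*x^2 - 88*x + z^2*(4*x - 8) + z*(-x^2 - 21*x + 46) + 144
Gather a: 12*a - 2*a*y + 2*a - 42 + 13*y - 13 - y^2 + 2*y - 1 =a*(14 - 2*y) - y^2 + 15*y - 56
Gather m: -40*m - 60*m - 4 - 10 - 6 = -100*m - 20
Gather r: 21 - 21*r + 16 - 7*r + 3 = 40 - 28*r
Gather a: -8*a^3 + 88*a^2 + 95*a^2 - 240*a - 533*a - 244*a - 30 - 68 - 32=-8*a^3 + 183*a^2 - 1017*a - 130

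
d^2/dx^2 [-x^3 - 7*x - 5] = -6*x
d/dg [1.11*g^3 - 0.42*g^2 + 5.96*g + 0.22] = 3.33*g^2 - 0.84*g + 5.96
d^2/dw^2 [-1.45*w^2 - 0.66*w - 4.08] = -2.90000000000000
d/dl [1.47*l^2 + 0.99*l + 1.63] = 2.94*l + 0.99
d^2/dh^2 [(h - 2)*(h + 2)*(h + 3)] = 6*h + 6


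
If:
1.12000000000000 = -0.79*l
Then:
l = -1.42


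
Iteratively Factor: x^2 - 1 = (x - 1)*(x + 1)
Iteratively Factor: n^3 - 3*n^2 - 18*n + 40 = (n + 4)*(n^2 - 7*n + 10) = (n - 2)*(n + 4)*(n - 5)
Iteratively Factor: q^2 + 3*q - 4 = (q - 1)*(q + 4)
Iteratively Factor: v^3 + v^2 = (v)*(v^2 + v) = v^2*(v + 1)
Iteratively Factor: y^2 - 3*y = (y)*(y - 3)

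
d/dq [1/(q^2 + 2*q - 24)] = 2*(-q - 1)/(q^2 + 2*q - 24)^2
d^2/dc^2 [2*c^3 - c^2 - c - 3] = 12*c - 2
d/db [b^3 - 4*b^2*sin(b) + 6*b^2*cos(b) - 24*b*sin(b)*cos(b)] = -6*b^2*sin(b) - 4*b^2*cos(b) + 3*b^2 - 8*b*sin(b) + 12*b*cos(b) - 24*b*cos(2*b) - 12*sin(2*b)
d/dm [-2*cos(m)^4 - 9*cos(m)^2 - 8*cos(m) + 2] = 2*(12*cos(m) + cos(3*m) + 4)*sin(m)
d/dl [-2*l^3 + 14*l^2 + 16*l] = -6*l^2 + 28*l + 16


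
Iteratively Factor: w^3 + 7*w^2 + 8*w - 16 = (w - 1)*(w^2 + 8*w + 16) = (w - 1)*(w + 4)*(w + 4)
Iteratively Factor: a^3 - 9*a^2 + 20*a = (a - 4)*(a^2 - 5*a) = a*(a - 4)*(a - 5)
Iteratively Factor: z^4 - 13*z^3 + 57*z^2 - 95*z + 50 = (z - 5)*(z^3 - 8*z^2 + 17*z - 10) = (z - 5)*(z - 1)*(z^2 - 7*z + 10) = (z - 5)^2*(z - 1)*(z - 2)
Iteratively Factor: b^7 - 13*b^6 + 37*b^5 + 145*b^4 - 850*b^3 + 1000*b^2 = (b - 2)*(b^6 - 11*b^5 + 15*b^4 + 175*b^3 - 500*b^2) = (b - 5)*(b - 2)*(b^5 - 6*b^4 - 15*b^3 + 100*b^2) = b*(b - 5)*(b - 2)*(b^4 - 6*b^3 - 15*b^2 + 100*b) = b*(b - 5)*(b - 2)*(b + 4)*(b^3 - 10*b^2 + 25*b) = b*(b - 5)^2*(b - 2)*(b + 4)*(b^2 - 5*b) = b*(b - 5)^3*(b - 2)*(b + 4)*(b)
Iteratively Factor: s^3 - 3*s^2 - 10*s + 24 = (s - 2)*(s^2 - s - 12) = (s - 4)*(s - 2)*(s + 3)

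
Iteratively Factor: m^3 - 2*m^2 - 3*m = (m + 1)*(m^2 - 3*m) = (m - 3)*(m + 1)*(m)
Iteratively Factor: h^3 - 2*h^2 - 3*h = (h - 3)*(h^2 + h) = (h - 3)*(h + 1)*(h)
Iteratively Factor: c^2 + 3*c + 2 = (c + 2)*(c + 1)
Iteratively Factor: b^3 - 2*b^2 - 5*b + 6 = (b - 3)*(b^2 + b - 2) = (b - 3)*(b - 1)*(b + 2)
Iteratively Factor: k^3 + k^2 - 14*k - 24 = (k - 4)*(k^2 + 5*k + 6) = (k - 4)*(k + 2)*(k + 3)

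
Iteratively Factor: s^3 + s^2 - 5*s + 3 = (s - 1)*(s^2 + 2*s - 3) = (s - 1)^2*(s + 3)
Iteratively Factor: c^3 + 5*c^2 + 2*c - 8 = (c + 4)*(c^2 + c - 2) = (c + 2)*(c + 4)*(c - 1)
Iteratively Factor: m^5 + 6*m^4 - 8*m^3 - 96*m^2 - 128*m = (m + 2)*(m^4 + 4*m^3 - 16*m^2 - 64*m) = m*(m + 2)*(m^3 + 4*m^2 - 16*m - 64) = m*(m + 2)*(m + 4)*(m^2 - 16) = m*(m + 2)*(m + 4)^2*(m - 4)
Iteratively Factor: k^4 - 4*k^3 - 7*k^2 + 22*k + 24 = (k + 1)*(k^3 - 5*k^2 - 2*k + 24) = (k - 4)*(k + 1)*(k^2 - k - 6) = (k - 4)*(k - 3)*(k + 1)*(k + 2)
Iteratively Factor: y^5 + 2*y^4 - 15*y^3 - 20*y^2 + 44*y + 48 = (y + 2)*(y^4 - 15*y^2 + 10*y + 24) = (y + 1)*(y + 2)*(y^3 - y^2 - 14*y + 24) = (y - 2)*(y + 1)*(y + 2)*(y^2 + y - 12) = (y - 3)*(y - 2)*(y + 1)*(y + 2)*(y + 4)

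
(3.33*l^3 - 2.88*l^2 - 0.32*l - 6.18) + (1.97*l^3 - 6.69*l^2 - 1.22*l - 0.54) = 5.3*l^3 - 9.57*l^2 - 1.54*l - 6.72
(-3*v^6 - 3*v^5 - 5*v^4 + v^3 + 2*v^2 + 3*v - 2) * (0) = 0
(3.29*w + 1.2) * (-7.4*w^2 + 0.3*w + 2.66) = -24.346*w^3 - 7.893*w^2 + 9.1114*w + 3.192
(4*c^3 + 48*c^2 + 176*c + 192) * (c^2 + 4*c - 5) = 4*c^5 + 64*c^4 + 348*c^3 + 656*c^2 - 112*c - 960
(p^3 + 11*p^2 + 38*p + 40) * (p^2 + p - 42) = p^5 + 12*p^4 + 7*p^3 - 384*p^2 - 1556*p - 1680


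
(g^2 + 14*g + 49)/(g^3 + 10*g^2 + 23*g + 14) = (g + 7)/(g^2 + 3*g + 2)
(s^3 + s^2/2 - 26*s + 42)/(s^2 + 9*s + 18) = (s^2 - 11*s/2 + 7)/(s + 3)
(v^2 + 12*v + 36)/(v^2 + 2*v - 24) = (v + 6)/(v - 4)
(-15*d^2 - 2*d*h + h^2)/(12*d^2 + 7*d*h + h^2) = (-5*d + h)/(4*d + h)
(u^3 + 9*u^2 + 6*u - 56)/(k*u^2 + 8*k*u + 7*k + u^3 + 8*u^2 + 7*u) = (u^2 + 2*u - 8)/(k*u + k + u^2 + u)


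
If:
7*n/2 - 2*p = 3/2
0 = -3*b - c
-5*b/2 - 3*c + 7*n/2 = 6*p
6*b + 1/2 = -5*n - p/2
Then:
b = -437/1283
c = 1311/1283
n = 419/1283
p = -229/1283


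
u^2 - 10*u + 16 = (u - 8)*(u - 2)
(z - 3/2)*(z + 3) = z^2 + 3*z/2 - 9/2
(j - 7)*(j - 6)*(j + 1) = j^3 - 12*j^2 + 29*j + 42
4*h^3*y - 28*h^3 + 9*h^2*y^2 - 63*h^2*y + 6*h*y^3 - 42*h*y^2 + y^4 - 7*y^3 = (h + y)^2*(4*h + y)*(y - 7)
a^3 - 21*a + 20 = (a - 4)*(a - 1)*(a + 5)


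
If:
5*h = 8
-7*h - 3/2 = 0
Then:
No Solution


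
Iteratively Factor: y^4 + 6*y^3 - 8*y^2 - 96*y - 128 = (y + 4)*(y^3 + 2*y^2 - 16*y - 32) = (y + 2)*(y + 4)*(y^2 - 16) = (y - 4)*(y + 2)*(y + 4)*(y + 4)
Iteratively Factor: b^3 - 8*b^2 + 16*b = (b - 4)*(b^2 - 4*b) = (b - 4)^2*(b)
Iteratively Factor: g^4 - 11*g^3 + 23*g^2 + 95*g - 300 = (g - 5)*(g^3 - 6*g^2 - 7*g + 60) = (g - 5)*(g - 4)*(g^2 - 2*g - 15) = (g - 5)^2*(g - 4)*(g + 3)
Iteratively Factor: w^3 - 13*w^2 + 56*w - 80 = (w - 4)*(w^2 - 9*w + 20) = (w - 4)^2*(w - 5)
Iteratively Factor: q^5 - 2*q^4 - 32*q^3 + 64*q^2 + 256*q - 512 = (q - 4)*(q^4 + 2*q^3 - 24*q^2 - 32*q + 128) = (q - 4)*(q - 2)*(q^3 + 4*q^2 - 16*q - 64) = (q - 4)*(q - 2)*(q + 4)*(q^2 - 16) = (q - 4)*(q - 2)*(q + 4)^2*(q - 4)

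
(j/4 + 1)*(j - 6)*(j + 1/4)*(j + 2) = j^4/4 + j^3/16 - 7*j^2 - 55*j/4 - 3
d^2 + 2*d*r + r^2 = (d + r)^2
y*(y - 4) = y^2 - 4*y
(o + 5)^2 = o^2 + 10*o + 25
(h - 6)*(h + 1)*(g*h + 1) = g*h^3 - 5*g*h^2 - 6*g*h + h^2 - 5*h - 6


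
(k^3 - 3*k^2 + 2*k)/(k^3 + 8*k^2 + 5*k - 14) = k*(k - 2)/(k^2 + 9*k + 14)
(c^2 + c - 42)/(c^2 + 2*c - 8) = (c^2 + c - 42)/(c^2 + 2*c - 8)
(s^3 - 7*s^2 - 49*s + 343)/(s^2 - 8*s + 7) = (s^2 - 49)/(s - 1)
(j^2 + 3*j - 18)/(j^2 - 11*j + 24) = (j + 6)/(j - 8)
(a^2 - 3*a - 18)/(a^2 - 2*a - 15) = (a - 6)/(a - 5)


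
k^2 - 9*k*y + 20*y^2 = (k - 5*y)*(k - 4*y)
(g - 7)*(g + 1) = g^2 - 6*g - 7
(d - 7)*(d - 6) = d^2 - 13*d + 42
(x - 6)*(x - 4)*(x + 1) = x^3 - 9*x^2 + 14*x + 24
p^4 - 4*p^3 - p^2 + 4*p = p*(p - 4)*(p - 1)*(p + 1)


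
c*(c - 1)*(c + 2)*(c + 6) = c^4 + 7*c^3 + 4*c^2 - 12*c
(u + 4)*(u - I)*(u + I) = u^3 + 4*u^2 + u + 4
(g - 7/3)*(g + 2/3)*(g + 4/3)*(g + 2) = g^4 + 5*g^3/3 - 40*g^2/9 - 260*g/27 - 112/27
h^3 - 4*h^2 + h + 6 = (h - 3)*(h - 2)*(h + 1)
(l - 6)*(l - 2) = l^2 - 8*l + 12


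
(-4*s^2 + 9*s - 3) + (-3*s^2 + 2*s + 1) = -7*s^2 + 11*s - 2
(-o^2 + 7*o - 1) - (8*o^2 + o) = -9*o^2 + 6*o - 1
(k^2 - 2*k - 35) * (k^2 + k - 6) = k^4 - k^3 - 43*k^2 - 23*k + 210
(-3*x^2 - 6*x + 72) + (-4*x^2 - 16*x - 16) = -7*x^2 - 22*x + 56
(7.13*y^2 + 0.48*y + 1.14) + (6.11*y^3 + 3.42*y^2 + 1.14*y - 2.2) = 6.11*y^3 + 10.55*y^2 + 1.62*y - 1.06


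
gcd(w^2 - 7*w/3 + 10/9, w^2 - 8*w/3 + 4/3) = w - 2/3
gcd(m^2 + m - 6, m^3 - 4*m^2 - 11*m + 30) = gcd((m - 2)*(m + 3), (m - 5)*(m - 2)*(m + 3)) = m^2 + m - 6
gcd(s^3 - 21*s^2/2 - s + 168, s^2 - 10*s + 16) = s - 8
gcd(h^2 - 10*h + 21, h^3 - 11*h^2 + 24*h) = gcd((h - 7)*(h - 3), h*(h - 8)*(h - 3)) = h - 3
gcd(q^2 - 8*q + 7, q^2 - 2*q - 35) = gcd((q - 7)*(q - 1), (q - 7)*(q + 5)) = q - 7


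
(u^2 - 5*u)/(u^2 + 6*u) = (u - 5)/(u + 6)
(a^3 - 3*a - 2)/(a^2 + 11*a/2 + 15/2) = 2*(a^3 - 3*a - 2)/(2*a^2 + 11*a + 15)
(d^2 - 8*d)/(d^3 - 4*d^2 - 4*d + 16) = d*(d - 8)/(d^3 - 4*d^2 - 4*d + 16)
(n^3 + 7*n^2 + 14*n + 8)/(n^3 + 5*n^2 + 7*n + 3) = (n^2 + 6*n + 8)/(n^2 + 4*n + 3)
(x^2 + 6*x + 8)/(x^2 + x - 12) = (x + 2)/(x - 3)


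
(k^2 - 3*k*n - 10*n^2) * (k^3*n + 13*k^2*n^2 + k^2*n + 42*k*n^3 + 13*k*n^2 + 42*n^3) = k^5*n + 10*k^4*n^2 + k^4*n - 7*k^3*n^3 + 10*k^3*n^2 - 256*k^2*n^4 - 7*k^2*n^3 - 420*k*n^5 - 256*k*n^4 - 420*n^5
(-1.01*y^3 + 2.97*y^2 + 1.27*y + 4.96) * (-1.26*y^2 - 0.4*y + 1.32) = 1.2726*y^5 - 3.3382*y^4 - 4.1214*y^3 - 2.8372*y^2 - 0.3076*y + 6.5472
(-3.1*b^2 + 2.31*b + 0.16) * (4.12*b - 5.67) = -12.772*b^3 + 27.0942*b^2 - 12.4385*b - 0.9072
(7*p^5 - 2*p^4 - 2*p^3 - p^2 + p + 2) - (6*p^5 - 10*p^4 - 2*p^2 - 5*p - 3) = p^5 + 8*p^4 - 2*p^3 + p^2 + 6*p + 5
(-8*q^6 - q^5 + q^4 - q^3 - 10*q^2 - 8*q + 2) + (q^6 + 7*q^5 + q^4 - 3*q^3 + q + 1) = -7*q^6 + 6*q^5 + 2*q^4 - 4*q^3 - 10*q^2 - 7*q + 3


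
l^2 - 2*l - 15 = (l - 5)*(l + 3)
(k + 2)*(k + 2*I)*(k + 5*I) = k^3 + 2*k^2 + 7*I*k^2 - 10*k + 14*I*k - 20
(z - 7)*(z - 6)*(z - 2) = z^3 - 15*z^2 + 68*z - 84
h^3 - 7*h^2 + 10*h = h*(h - 5)*(h - 2)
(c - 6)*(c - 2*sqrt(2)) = c^2 - 6*c - 2*sqrt(2)*c + 12*sqrt(2)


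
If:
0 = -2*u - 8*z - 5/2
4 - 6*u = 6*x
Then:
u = -4*z - 5/4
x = 4*z + 23/12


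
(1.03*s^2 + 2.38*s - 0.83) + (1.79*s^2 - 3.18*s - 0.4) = 2.82*s^2 - 0.8*s - 1.23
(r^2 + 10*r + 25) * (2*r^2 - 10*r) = 2*r^4 + 10*r^3 - 50*r^2 - 250*r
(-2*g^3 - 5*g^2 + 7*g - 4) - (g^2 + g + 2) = -2*g^3 - 6*g^2 + 6*g - 6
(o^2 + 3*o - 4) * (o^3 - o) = o^5 + 3*o^4 - 5*o^3 - 3*o^2 + 4*o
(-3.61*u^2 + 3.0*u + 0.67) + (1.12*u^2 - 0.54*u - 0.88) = -2.49*u^2 + 2.46*u - 0.21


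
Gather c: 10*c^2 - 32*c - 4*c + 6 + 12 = 10*c^2 - 36*c + 18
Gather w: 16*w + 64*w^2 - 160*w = 64*w^2 - 144*w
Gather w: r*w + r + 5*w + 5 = r + w*(r + 5) + 5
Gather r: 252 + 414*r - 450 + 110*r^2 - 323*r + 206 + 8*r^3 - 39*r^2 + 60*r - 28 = 8*r^3 + 71*r^2 + 151*r - 20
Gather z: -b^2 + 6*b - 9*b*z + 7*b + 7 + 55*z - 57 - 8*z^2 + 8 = -b^2 + 13*b - 8*z^2 + z*(55 - 9*b) - 42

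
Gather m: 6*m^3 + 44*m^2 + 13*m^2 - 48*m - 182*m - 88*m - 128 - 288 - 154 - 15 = 6*m^3 + 57*m^2 - 318*m - 585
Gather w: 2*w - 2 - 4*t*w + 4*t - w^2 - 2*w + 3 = -4*t*w + 4*t - w^2 + 1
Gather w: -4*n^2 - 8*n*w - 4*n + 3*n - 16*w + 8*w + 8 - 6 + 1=-4*n^2 - n + w*(-8*n - 8) + 3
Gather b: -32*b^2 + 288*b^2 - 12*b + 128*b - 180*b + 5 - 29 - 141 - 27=256*b^2 - 64*b - 192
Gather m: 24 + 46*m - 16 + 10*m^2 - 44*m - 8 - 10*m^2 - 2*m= 0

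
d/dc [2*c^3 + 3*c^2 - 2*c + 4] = 6*c^2 + 6*c - 2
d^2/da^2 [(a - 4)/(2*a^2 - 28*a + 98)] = (a + 2)/(a^4 - 28*a^3 + 294*a^2 - 1372*a + 2401)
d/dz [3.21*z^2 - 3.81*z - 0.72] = 6.42*z - 3.81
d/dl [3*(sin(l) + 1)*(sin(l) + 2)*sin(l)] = 3*(3*sin(l)^2 + 6*sin(l) + 2)*cos(l)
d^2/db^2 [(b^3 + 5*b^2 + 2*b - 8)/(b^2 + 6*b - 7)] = 30/(b^3 + 21*b^2 + 147*b + 343)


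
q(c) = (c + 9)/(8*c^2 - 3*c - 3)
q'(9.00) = -0.00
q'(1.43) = -2.41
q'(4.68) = -0.03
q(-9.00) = 0.00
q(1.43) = 1.15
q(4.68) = 0.09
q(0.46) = -3.52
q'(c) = (3 - 16*c)*(c + 9)/(8*c^2 - 3*c - 3)^2 + 1/(8*c^2 - 3*c - 3)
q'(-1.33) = 0.88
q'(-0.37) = 120.60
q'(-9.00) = 0.00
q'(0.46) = -6.08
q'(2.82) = -0.16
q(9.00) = 0.03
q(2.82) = 0.23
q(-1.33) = 0.51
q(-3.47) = 0.05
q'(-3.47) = 0.04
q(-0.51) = 13.90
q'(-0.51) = 255.60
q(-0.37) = -10.86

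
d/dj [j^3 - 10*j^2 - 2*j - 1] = 3*j^2 - 20*j - 2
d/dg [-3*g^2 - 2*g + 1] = -6*g - 2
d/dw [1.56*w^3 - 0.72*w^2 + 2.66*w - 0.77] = 4.68*w^2 - 1.44*w + 2.66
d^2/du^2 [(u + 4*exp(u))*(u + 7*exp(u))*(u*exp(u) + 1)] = u^3*exp(u) + 44*u^2*exp(2*u) + 6*u^2*exp(u) + 252*u*exp(3*u) + 88*u*exp(2*u) + 17*u*exp(u) + 168*exp(3*u) + 134*exp(2*u) + 22*exp(u) + 2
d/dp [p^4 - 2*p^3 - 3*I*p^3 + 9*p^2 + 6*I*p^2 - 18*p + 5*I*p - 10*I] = 4*p^3 + p^2*(-6 - 9*I) + p*(18 + 12*I) - 18 + 5*I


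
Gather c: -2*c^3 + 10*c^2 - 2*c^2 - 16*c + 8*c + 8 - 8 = -2*c^3 + 8*c^2 - 8*c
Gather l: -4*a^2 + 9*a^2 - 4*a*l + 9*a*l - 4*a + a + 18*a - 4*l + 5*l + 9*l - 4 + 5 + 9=5*a^2 + 15*a + l*(5*a + 10) + 10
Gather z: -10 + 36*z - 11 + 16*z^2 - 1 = 16*z^2 + 36*z - 22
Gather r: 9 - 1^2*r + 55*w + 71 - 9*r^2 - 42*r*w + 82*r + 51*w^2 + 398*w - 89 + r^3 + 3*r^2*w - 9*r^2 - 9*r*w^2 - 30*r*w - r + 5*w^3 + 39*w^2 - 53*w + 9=r^3 + r^2*(3*w - 18) + r*(-9*w^2 - 72*w + 80) + 5*w^3 + 90*w^2 + 400*w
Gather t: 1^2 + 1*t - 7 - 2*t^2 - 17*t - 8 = -2*t^2 - 16*t - 14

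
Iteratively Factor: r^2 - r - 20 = (r - 5)*(r + 4)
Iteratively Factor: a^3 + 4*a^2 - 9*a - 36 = (a + 3)*(a^2 + a - 12) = (a + 3)*(a + 4)*(a - 3)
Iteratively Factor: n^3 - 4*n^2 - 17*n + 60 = (n + 4)*(n^2 - 8*n + 15) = (n - 5)*(n + 4)*(n - 3)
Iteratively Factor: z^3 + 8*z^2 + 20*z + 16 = (z + 2)*(z^2 + 6*z + 8) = (z + 2)*(z + 4)*(z + 2)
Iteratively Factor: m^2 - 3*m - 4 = (m - 4)*(m + 1)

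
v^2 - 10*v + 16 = (v - 8)*(v - 2)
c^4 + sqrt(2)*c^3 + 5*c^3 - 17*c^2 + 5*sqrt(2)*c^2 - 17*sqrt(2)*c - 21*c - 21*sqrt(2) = (c - 3)*(c + 1)*(c + 7)*(c + sqrt(2))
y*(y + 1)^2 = y^3 + 2*y^2 + y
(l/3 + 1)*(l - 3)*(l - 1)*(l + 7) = l^4/3 + 2*l^3 - 16*l^2/3 - 18*l + 21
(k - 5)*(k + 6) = k^2 + k - 30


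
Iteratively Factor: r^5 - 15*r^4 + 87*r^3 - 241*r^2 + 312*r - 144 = (r - 4)*(r^4 - 11*r^3 + 43*r^2 - 69*r + 36) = (r - 4)*(r - 3)*(r^3 - 8*r^2 + 19*r - 12) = (r - 4)^2*(r - 3)*(r^2 - 4*r + 3) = (r - 4)^2*(r - 3)^2*(r - 1)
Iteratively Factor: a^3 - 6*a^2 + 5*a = (a)*(a^2 - 6*a + 5) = a*(a - 5)*(a - 1)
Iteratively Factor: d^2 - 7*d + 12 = (d - 3)*(d - 4)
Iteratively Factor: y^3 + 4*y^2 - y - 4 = (y + 1)*(y^2 + 3*y - 4) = (y + 1)*(y + 4)*(y - 1)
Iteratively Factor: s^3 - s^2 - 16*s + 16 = (s - 4)*(s^2 + 3*s - 4) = (s - 4)*(s + 4)*(s - 1)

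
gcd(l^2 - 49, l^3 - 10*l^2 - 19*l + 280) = l - 7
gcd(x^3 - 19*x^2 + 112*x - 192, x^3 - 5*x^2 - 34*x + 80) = x - 8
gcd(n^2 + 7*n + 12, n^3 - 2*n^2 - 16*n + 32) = n + 4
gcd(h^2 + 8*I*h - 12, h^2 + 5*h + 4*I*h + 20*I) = 1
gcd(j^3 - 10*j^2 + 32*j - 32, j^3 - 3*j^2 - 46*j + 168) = j - 4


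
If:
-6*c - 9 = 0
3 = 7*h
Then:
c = -3/2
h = 3/7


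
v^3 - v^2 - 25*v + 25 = (v - 5)*(v - 1)*(v + 5)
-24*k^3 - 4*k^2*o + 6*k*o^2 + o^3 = (-2*k + o)*(2*k + o)*(6*k + o)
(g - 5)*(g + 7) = g^2 + 2*g - 35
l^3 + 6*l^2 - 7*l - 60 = (l - 3)*(l + 4)*(l + 5)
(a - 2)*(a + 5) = a^2 + 3*a - 10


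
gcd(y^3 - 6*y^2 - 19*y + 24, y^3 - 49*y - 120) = y^2 - 5*y - 24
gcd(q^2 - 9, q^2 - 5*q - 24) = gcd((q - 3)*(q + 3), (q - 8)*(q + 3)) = q + 3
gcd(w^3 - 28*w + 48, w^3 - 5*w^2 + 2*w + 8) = w^2 - 6*w + 8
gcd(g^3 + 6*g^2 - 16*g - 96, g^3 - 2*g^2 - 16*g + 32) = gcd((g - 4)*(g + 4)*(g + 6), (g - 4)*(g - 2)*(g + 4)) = g^2 - 16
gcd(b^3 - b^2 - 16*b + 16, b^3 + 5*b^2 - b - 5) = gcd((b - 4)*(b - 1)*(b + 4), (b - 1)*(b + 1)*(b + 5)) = b - 1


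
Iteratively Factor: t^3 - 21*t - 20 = (t - 5)*(t^2 + 5*t + 4) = (t - 5)*(t + 1)*(t + 4)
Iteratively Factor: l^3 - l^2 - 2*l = (l - 2)*(l^2 + l) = (l - 2)*(l + 1)*(l)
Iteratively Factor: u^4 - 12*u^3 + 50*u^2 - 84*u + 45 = (u - 1)*(u^3 - 11*u^2 + 39*u - 45) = (u - 5)*(u - 1)*(u^2 - 6*u + 9) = (u - 5)*(u - 3)*(u - 1)*(u - 3)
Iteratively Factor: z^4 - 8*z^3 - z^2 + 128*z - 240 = (z - 4)*(z^3 - 4*z^2 - 17*z + 60) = (z - 4)*(z - 3)*(z^2 - z - 20) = (z - 4)*(z - 3)*(z + 4)*(z - 5)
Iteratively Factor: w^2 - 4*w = (w - 4)*(w)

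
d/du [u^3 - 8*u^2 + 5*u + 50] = 3*u^2 - 16*u + 5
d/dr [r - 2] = 1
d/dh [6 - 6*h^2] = -12*h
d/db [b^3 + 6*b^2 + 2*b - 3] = 3*b^2 + 12*b + 2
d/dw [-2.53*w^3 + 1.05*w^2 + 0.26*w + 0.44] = -7.59*w^2 + 2.1*w + 0.26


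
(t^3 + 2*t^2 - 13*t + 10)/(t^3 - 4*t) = (t^2 + 4*t - 5)/(t*(t + 2))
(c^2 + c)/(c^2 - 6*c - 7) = c/(c - 7)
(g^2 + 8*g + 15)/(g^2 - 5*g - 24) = (g + 5)/(g - 8)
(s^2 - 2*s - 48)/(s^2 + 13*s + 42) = (s - 8)/(s + 7)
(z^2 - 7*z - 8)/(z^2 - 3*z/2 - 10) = 2*(-z^2 + 7*z + 8)/(-2*z^2 + 3*z + 20)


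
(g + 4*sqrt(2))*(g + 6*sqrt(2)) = g^2 + 10*sqrt(2)*g + 48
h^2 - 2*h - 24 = (h - 6)*(h + 4)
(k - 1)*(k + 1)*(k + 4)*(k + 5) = k^4 + 9*k^3 + 19*k^2 - 9*k - 20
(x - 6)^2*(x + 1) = x^3 - 11*x^2 + 24*x + 36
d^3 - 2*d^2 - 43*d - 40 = (d - 8)*(d + 1)*(d + 5)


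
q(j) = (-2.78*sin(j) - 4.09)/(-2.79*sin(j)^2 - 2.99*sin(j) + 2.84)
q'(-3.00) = 1.64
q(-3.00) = -1.15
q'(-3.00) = 1.64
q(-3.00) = -1.15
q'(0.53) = -76.64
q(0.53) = -8.93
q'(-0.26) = -1.22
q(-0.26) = -0.99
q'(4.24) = 0.25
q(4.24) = -0.49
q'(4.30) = 0.22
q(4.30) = -0.48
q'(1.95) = 3.23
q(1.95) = 2.85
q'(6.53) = -6.72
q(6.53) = -2.45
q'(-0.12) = -1.74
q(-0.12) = -1.19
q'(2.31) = 34.80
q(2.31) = 6.88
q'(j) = (5.58*sin(j)*cos(j) + 2.99*cos(j))*(-2.78*sin(j) - 4.09)/(-2.79*sin(j)^2 - 2.99*sin(j) + 2.84)^2 - 2.78*cos(j)/(-2.79*sin(j)^2 - 2.99*sin(j) + 2.84) = (-22.8222*sin(j) + 3.8781*cos(2*j) - 24.0024)*cos(j)/(2.79*sin(j)^2 + 2.99*sin(j) - 2.84)^2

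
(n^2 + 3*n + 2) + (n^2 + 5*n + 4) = 2*n^2 + 8*n + 6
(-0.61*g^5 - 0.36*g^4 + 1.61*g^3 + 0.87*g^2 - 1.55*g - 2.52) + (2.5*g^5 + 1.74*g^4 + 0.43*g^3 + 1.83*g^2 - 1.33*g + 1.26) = 1.89*g^5 + 1.38*g^4 + 2.04*g^3 + 2.7*g^2 - 2.88*g - 1.26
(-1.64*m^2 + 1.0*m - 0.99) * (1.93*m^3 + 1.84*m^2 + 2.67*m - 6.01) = -3.1652*m^5 - 1.0876*m^4 - 4.4495*m^3 + 10.7048*m^2 - 8.6533*m + 5.9499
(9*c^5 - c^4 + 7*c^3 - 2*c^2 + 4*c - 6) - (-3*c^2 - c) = 9*c^5 - c^4 + 7*c^3 + c^2 + 5*c - 6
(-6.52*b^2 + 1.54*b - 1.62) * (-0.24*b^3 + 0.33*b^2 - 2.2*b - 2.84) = 1.5648*b^5 - 2.5212*b^4 + 15.241*b^3 + 14.5942*b^2 - 0.809599999999999*b + 4.6008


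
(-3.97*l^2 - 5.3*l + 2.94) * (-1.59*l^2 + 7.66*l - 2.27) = 6.3123*l^4 - 21.9832*l^3 - 36.2607*l^2 + 34.5514*l - 6.6738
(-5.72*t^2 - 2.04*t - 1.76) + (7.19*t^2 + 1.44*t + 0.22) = 1.47*t^2 - 0.6*t - 1.54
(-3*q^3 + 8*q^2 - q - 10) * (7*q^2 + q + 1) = -21*q^5 + 53*q^4 - 2*q^3 - 63*q^2 - 11*q - 10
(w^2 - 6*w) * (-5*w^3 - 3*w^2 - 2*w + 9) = -5*w^5 + 27*w^4 + 16*w^3 + 21*w^2 - 54*w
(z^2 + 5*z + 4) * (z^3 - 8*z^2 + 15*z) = z^5 - 3*z^4 - 21*z^3 + 43*z^2 + 60*z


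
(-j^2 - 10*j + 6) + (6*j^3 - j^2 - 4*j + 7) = 6*j^3 - 2*j^2 - 14*j + 13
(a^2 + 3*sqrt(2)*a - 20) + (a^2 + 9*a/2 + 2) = 2*a^2 + 3*sqrt(2)*a + 9*a/2 - 18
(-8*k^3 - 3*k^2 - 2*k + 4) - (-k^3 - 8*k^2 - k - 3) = -7*k^3 + 5*k^2 - k + 7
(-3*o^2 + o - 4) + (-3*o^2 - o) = -6*o^2 - 4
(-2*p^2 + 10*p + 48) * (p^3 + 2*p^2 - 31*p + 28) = -2*p^5 + 6*p^4 + 130*p^3 - 270*p^2 - 1208*p + 1344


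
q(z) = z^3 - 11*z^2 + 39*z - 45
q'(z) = 3*z^2 - 22*z + 39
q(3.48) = -0.35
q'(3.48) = -1.23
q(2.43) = -0.83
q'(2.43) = 3.25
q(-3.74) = -397.04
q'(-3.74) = 163.24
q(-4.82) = -600.52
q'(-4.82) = 214.74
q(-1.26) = -113.60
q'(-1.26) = 71.48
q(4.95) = -0.19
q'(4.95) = 3.61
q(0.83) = -19.64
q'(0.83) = 22.81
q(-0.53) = -68.91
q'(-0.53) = 51.50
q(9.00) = 144.00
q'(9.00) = 84.00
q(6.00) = 9.00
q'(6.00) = 15.00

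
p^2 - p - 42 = (p - 7)*(p + 6)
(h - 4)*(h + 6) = h^2 + 2*h - 24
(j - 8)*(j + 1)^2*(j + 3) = j^4 - 3*j^3 - 33*j^2 - 53*j - 24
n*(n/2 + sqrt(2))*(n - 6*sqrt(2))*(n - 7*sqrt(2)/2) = n^4/2 - 15*sqrt(2)*n^3/4 + 2*n^2 + 42*sqrt(2)*n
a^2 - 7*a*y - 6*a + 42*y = (a - 6)*(a - 7*y)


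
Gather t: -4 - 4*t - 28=-4*t - 32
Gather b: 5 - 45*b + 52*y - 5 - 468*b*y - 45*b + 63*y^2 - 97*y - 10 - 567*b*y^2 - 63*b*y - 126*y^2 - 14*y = b*(-567*y^2 - 531*y - 90) - 63*y^2 - 59*y - 10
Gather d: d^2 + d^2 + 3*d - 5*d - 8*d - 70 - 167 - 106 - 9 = 2*d^2 - 10*d - 352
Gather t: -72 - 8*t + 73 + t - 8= -7*t - 7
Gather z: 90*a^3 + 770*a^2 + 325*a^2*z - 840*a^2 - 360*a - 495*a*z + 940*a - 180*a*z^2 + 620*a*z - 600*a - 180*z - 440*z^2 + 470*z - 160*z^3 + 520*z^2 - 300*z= 90*a^3 - 70*a^2 - 20*a - 160*z^3 + z^2*(80 - 180*a) + z*(325*a^2 + 125*a - 10)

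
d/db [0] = 0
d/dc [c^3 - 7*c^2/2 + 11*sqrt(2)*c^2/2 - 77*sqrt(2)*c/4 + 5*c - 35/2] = 3*c^2 - 7*c + 11*sqrt(2)*c - 77*sqrt(2)/4 + 5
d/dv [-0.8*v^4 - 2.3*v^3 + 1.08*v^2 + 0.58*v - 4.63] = -3.2*v^3 - 6.9*v^2 + 2.16*v + 0.58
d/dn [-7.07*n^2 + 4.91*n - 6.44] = 4.91 - 14.14*n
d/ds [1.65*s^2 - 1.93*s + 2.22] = 3.3*s - 1.93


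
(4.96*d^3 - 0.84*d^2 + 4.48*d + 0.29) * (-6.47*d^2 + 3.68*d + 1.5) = -32.0912*d^5 + 23.6876*d^4 - 24.6368*d^3 + 13.3501*d^2 + 7.7872*d + 0.435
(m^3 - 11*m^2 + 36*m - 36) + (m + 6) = m^3 - 11*m^2 + 37*m - 30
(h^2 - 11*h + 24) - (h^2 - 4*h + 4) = 20 - 7*h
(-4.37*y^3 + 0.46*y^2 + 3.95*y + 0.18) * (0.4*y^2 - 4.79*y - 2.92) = -1.748*y^5 + 21.1163*y^4 + 12.137*y^3 - 20.1917*y^2 - 12.3962*y - 0.5256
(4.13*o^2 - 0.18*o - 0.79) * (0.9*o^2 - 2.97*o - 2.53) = 3.717*o^4 - 12.4281*o^3 - 10.6253*o^2 + 2.8017*o + 1.9987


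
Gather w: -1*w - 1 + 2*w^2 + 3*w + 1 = 2*w^2 + 2*w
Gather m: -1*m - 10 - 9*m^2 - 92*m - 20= -9*m^2 - 93*m - 30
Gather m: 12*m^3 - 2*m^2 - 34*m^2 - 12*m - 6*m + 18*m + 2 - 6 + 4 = 12*m^3 - 36*m^2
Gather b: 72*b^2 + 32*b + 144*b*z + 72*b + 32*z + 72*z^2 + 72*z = 72*b^2 + b*(144*z + 104) + 72*z^2 + 104*z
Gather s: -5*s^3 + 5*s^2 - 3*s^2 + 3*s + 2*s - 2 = -5*s^3 + 2*s^2 + 5*s - 2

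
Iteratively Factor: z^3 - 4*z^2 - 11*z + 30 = (z - 2)*(z^2 - 2*z - 15) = (z - 5)*(z - 2)*(z + 3)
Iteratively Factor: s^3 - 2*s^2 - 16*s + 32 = (s - 2)*(s^2 - 16) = (s - 2)*(s + 4)*(s - 4)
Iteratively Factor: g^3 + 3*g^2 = (g)*(g^2 + 3*g) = g*(g + 3)*(g)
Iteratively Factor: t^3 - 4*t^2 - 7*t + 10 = (t + 2)*(t^2 - 6*t + 5) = (t - 5)*(t + 2)*(t - 1)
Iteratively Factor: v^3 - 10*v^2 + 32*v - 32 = (v - 2)*(v^2 - 8*v + 16) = (v - 4)*(v - 2)*(v - 4)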